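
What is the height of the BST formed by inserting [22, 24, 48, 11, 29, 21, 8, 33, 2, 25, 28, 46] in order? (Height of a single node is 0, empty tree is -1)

Insertion order: [22, 24, 48, 11, 29, 21, 8, 33, 2, 25, 28, 46]
Tree (level-order array): [22, 11, 24, 8, 21, None, 48, 2, None, None, None, 29, None, None, None, 25, 33, None, 28, None, 46]
Compute height bottom-up (empty subtree = -1):
  height(2) = 1 + max(-1, -1) = 0
  height(8) = 1 + max(0, -1) = 1
  height(21) = 1 + max(-1, -1) = 0
  height(11) = 1 + max(1, 0) = 2
  height(28) = 1 + max(-1, -1) = 0
  height(25) = 1 + max(-1, 0) = 1
  height(46) = 1 + max(-1, -1) = 0
  height(33) = 1 + max(-1, 0) = 1
  height(29) = 1 + max(1, 1) = 2
  height(48) = 1 + max(2, -1) = 3
  height(24) = 1 + max(-1, 3) = 4
  height(22) = 1 + max(2, 4) = 5
Height = 5


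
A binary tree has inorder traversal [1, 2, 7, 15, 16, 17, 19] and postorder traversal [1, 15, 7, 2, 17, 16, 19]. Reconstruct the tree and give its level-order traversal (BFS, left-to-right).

Inorder:   [1, 2, 7, 15, 16, 17, 19]
Postorder: [1, 15, 7, 2, 17, 16, 19]
Algorithm: postorder visits root last, so walk postorder right-to-left;
each value is the root of the current inorder slice — split it at that
value, recurse on the right subtree first, then the left.
Recursive splits:
  root=19; inorder splits into left=[1, 2, 7, 15, 16, 17], right=[]
  root=16; inorder splits into left=[1, 2, 7, 15], right=[17]
  root=17; inorder splits into left=[], right=[]
  root=2; inorder splits into left=[1], right=[7, 15]
  root=7; inorder splits into left=[], right=[15]
  root=15; inorder splits into left=[], right=[]
  root=1; inorder splits into left=[], right=[]
Reconstructed level-order: [19, 16, 2, 17, 1, 7, 15]


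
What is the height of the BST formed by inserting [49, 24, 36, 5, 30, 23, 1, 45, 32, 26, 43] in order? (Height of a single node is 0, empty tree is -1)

Insertion order: [49, 24, 36, 5, 30, 23, 1, 45, 32, 26, 43]
Tree (level-order array): [49, 24, None, 5, 36, 1, 23, 30, 45, None, None, None, None, 26, 32, 43]
Compute height bottom-up (empty subtree = -1):
  height(1) = 1 + max(-1, -1) = 0
  height(23) = 1 + max(-1, -1) = 0
  height(5) = 1 + max(0, 0) = 1
  height(26) = 1 + max(-1, -1) = 0
  height(32) = 1 + max(-1, -1) = 0
  height(30) = 1 + max(0, 0) = 1
  height(43) = 1 + max(-1, -1) = 0
  height(45) = 1 + max(0, -1) = 1
  height(36) = 1 + max(1, 1) = 2
  height(24) = 1 + max(1, 2) = 3
  height(49) = 1 + max(3, -1) = 4
Height = 4


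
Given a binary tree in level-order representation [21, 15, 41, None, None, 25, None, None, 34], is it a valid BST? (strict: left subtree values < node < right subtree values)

Level-order array: [21, 15, 41, None, None, 25, None, None, 34]
Validate using subtree bounds (lo, hi): at each node, require lo < value < hi,
then recurse left with hi=value and right with lo=value.
Preorder trace (stopping at first violation):
  at node 21 with bounds (-inf, +inf): OK
  at node 15 with bounds (-inf, 21): OK
  at node 41 with bounds (21, +inf): OK
  at node 25 with bounds (21, 41): OK
  at node 34 with bounds (25, 41): OK
No violation found at any node.
Result: Valid BST


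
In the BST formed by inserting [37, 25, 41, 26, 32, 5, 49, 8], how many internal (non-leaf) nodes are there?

Tree built from: [37, 25, 41, 26, 32, 5, 49, 8]
Tree (level-order array): [37, 25, 41, 5, 26, None, 49, None, 8, None, 32]
Rule: An internal node has at least one child.
Per-node child counts:
  node 37: 2 child(ren)
  node 25: 2 child(ren)
  node 5: 1 child(ren)
  node 8: 0 child(ren)
  node 26: 1 child(ren)
  node 32: 0 child(ren)
  node 41: 1 child(ren)
  node 49: 0 child(ren)
Matching nodes: [37, 25, 5, 26, 41]
Count of internal (non-leaf) nodes: 5


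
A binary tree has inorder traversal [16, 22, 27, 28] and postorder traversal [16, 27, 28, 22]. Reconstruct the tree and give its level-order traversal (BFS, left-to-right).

Inorder:   [16, 22, 27, 28]
Postorder: [16, 27, 28, 22]
Algorithm: postorder visits root last, so walk postorder right-to-left;
each value is the root of the current inorder slice — split it at that
value, recurse on the right subtree first, then the left.
Recursive splits:
  root=22; inorder splits into left=[16], right=[27, 28]
  root=28; inorder splits into left=[27], right=[]
  root=27; inorder splits into left=[], right=[]
  root=16; inorder splits into left=[], right=[]
Reconstructed level-order: [22, 16, 28, 27]


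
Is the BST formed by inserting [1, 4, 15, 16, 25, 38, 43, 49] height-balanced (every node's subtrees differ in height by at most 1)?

Tree (level-order array): [1, None, 4, None, 15, None, 16, None, 25, None, 38, None, 43, None, 49]
Definition: a tree is height-balanced if, at every node, |h(left) - h(right)| <= 1 (empty subtree has height -1).
Bottom-up per-node check:
  node 49: h_left=-1, h_right=-1, diff=0 [OK], height=0
  node 43: h_left=-1, h_right=0, diff=1 [OK], height=1
  node 38: h_left=-1, h_right=1, diff=2 [FAIL (|-1-1|=2 > 1)], height=2
  node 25: h_left=-1, h_right=2, diff=3 [FAIL (|-1-2|=3 > 1)], height=3
  node 16: h_left=-1, h_right=3, diff=4 [FAIL (|-1-3|=4 > 1)], height=4
  node 15: h_left=-1, h_right=4, diff=5 [FAIL (|-1-4|=5 > 1)], height=5
  node 4: h_left=-1, h_right=5, diff=6 [FAIL (|-1-5|=6 > 1)], height=6
  node 1: h_left=-1, h_right=6, diff=7 [FAIL (|-1-6|=7 > 1)], height=7
Node 38 violates the condition: |-1 - 1| = 2 > 1.
Result: Not balanced


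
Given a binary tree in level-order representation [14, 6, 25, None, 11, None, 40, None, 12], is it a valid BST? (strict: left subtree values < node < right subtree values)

Level-order array: [14, 6, 25, None, 11, None, 40, None, 12]
Validate using subtree bounds (lo, hi): at each node, require lo < value < hi,
then recurse left with hi=value and right with lo=value.
Preorder trace (stopping at first violation):
  at node 14 with bounds (-inf, +inf): OK
  at node 6 with bounds (-inf, 14): OK
  at node 11 with bounds (6, 14): OK
  at node 12 with bounds (11, 14): OK
  at node 25 with bounds (14, +inf): OK
  at node 40 with bounds (25, +inf): OK
No violation found at any node.
Result: Valid BST


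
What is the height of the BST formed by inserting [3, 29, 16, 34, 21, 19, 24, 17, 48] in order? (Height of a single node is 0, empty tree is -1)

Insertion order: [3, 29, 16, 34, 21, 19, 24, 17, 48]
Tree (level-order array): [3, None, 29, 16, 34, None, 21, None, 48, 19, 24, None, None, 17]
Compute height bottom-up (empty subtree = -1):
  height(17) = 1 + max(-1, -1) = 0
  height(19) = 1 + max(0, -1) = 1
  height(24) = 1 + max(-1, -1) = 0
  height(21) = 1 + max(1, 0) = 2
  height(16) = 1 + max(-1, 2) = 3
  height(48) = 1 + max(-1, -1) = 0
  height(34) = 1 + max(-1, 0) = 1
  height(29) = 1 + max(3, 1) = 4
  height(3) = 1 + max(-1, 4) = 5
Height = 5


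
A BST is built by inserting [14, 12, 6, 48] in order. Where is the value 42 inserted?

Starting tree (level order): [14, 12, 48, 6]
Insertion path: 14 -> 48
Result: insert 42 as left child of 48
Final tree (level order): [14, 12, 48, 6, None, 42]


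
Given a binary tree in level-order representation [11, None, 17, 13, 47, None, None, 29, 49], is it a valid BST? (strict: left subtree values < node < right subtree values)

Level-order array: [11, None, 17, 13, 47, None, None, 29, 49]
Validate using subtree bounds (lo, hi): at each node, require lo < value < hi,
then recurse left with hi=value and right with lo=value.
Preorder trace (stopping at first violation):
  at node 11 with bounds (-inf, +inf): OK
  at node 17 with bounds (11, +inf): OK
  at node 13 with bounds (11, 17): OK
  at node 47 with bounds (17, +inf): OK
  at node 29 with bounds (17, 47): OK
  at node 49 with bounds (47, +inf): OK
No violation found at any node.
Result: Valid BST


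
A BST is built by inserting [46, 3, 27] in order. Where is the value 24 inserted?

Starting tree (level order): [46, 3, None, None, 27]
Insertion path: 46 -> 3 -> 27
Result: insert 24 as left child of 27
Final tree (level order): [46, 3, None, None, 27, 24]


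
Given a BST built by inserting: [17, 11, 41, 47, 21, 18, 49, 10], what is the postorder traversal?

Tree insertion order: [17, 11, 41, 47, 21, 18, 49, 10]
Tree (level-order array): [17, 11, 41, 10, None, 21, 47, None, None, 18, None, None, 49]
Postorder traversal: [10, 11, 18, 21, 49, 47, 41, 17]


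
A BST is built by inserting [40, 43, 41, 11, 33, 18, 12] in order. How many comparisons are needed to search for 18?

Search path for 18: 40 -> 11 -> 33 -> 18
Found: True
Comparisons: 4


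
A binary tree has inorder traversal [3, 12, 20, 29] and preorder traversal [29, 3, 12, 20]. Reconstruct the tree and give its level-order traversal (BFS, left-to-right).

Inorder:  [3, 12, 20, 29]
Preorder: [29, 3, 12, 20]
Algorithm: preorder visits root first, so consume preorder in order;
for each root, split the current inorder slice at that value into
left-subtree inorder and right-subtree inorder, then recurse.
Recursive splits:
  root=29; inorder splits into left=[3, 12, 20], right=[]
  root=3; inorder splits into left=[], right=[12, 20]
  root=12; inorder splits into left=[], right=[20]
  root=20; inorder splits into left=[], right=[]
Reconstructed level-order: [29, 3, 12, 20]


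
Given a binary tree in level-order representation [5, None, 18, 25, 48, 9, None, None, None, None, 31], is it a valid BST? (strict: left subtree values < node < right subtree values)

Level-order array: [5, None, 18, 25, 48, 9, None, None, None, None, 31]
Validate using subtree bounds (lo, hi): at each node, require lo < value < hi,
then recurse left with hi=value and right with lo=value.
Preorder trace (stopping at first violation):
  at node 5 with bounds (-inf, +inf): OK
  at node 18 with bounds (5, +inf): OK
  at node 25 with bounds (5, 18): VIOLATION
Node 25 violates its bound: not (5 < 25 < 18).
Result: Not a valid BST


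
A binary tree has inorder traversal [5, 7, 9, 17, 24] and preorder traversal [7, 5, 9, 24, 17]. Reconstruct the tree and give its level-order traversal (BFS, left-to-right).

Inorder:  [5, 7, 9, 17, 24]
Preorder: [7, 5, 9, 24, 17]
Algorithm: preorder visits root first, so consume preorder in order;
for each root, split the current inorder slice at that value into
left-subtree inorder and right-subtree inorder, then recurse.
Recursive splits:
  root=7; inorder splits into left=[5], right=[9, 17, 24]
  root=5; inorder splits into left=[], right=[]
  root=9; inorder splits into left=[], right=[17, 24]
  root=24; inorder splits into left=[17], right=[]
  root=17; inorder splits into left=[], right=[]
Reconstructed level-order: [7, 5, 9, 24, 17]


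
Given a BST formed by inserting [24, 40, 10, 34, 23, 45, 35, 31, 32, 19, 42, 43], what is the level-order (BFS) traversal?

Tree insertion order: [24, 40, 10, 34, 23, 45, 35, 31, 32, 19, 42, 43]
Tree (level-order array): [24, 10, 40, None, 23, 34, 45, 19, None, 31, 35, 42, None, None, None, None, 32, None, None, None, 43]
BFS from the root, enqueuing left then right child of each popped node:
  queue [24] -> pop 24, enqueue [10, 40], visited so far: [24]
  queue [10, 40] -> pop 10, enqueue [23], visited so far: [24, 10]
  queue [40, 23] -> pop 40, enqueue [34, 45], visited so far: [24, 10, 40]
  queue [23, 34, 45] -> pop 23, enqueue [19], visited so far: [24, 10, 40, 23]
  queue [34, 45, 19] -> pop 34, enqueue [31, 35], visited so far: [24, 10, 40, 23, 34]
  queue [45, 19, 31, 35] -> pop 45, enqueue [42], visited so far: [24, 10, 40, 23, 34, 45]
  queue [19, 31, 35, 42] -> pop 19, enqueue [none], visited so far: [24, 10, 40, 23, 34, 45, 19]
  queue [31, 35, 42] -> pop 31, enqueue [32], visited so far: [24, 10, 40, 23, 34, 45, 19, 31]
  queue [35, 42, 32] -> pop 35, enqueue [none], visited so far: [24, 10, 40, 23, 34, 45, 19, 31, 35]
  queue [42, 32] -> pop 42, enqueue [43], visited so far: [24, 10, 40, 23, 34, 45, 19, 31, 35, 42]
  queue [32, 43] -> pop 32, enqueue [none], visited so far: [24, 10, 40, 23, 34, 45, 19, 31, 35, 42, 32]
  queue [43] -> pop 43, enqueue [none], visited so far: [24, 10, 40, 23, 34, 45, 19, 31, 35, 42, 32, 43]
Result: [24, 10, 40, 23, 34, 45, 19, 31, 35, 42, 32, 43]


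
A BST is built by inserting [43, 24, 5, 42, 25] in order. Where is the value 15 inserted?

Starting tree (level order): [43, 24, None, 5, 42, None, None, 25]
Insertion path: 43 -> 24 -> 5
Result: insert 15 as right child of 5
Final tree (level order): [43, 24, None, 5, 42, None, 15, 25]


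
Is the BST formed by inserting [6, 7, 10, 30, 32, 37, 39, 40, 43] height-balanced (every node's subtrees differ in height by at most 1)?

Tree (level-order array): [6, None, 7, None, 10, None, 30, None, 32, None, 37, None, 39, None, 40, None, 43]
Definition: a tree is height-balanced if, at every node, |h(left) - h(right)| <= 1 (empty subtree has height -1).
Bottom-up per-node check:
  node 43: h_left=-1, h_right=-1, diff=0 [OK], height=0
  node 40: h_left=-1, h_right=0, diff=1 [OK], height=1
  node 39: h_left=-1, h_right=1, diff=2 [FAIL (|-1-1|=2 > 1)], height=2
  node 37: h_left=-1, h_right=2, diff=3 [FAIL (|-1-2|=3 > 1)], height=3
  node 32: h_left=-1, h_right=3, diff=4 [FAIL (|-1-3|=4 > 1)], height=4
  node 30: h_left=-1, h_right=4, diff=5 [FAIL (|-1-4|=5 > 1)], height=5
  node 10: h_left=-1, h_right=5, diff=6 [FAIL (|-1-5|=6 > 1)], height=6
  node 7: h_left=-1, h_right=6, diff=7 [FAIL (|-1-6|=7 > 1)], height=7
  node 6: h_left=-1, h_right=7, diff=8 [FAIL (|-1-7|=8 > 1)], height=8
Node 39 violates the condition: |-1 - 1| = 2 > 1.
Result: Not balanced


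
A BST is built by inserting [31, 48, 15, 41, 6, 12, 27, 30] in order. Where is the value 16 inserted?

Starting tree (level order): [31, 15, 48, 6, 27, 41, None, None, 12, None, 30]
Insertion path: 31 -> 15 -> 27
Result: insert 16 as left child of 27
Final tree (level order): [31, 15, 48, 6, 27, 41, None, None, 12, 16, 30]


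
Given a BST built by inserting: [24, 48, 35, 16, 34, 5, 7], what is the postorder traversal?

Tree insertion order: [24, 48, 35, 16, 34, 5, 7]
Tree (level-order array): [24, 16, 48, 5, None, 35, None, None, 7, 34]
Postorder traversal: [7, 5, 16, 34, 35, 48, 24]


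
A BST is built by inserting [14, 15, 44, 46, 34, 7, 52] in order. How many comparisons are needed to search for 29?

Search path for 29: 14 -> 15 -> 44 -> 34
Found: False
Comparisons: 4


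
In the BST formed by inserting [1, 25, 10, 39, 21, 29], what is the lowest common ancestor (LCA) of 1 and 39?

Tree insertion order: [1, 25, 10, 39, 21, 29]
Tree (level-order array): [1, None, 25, 10, 39, None, 21, 29]
In a BST, the LCA of p=1, q=39 is the first node v on the
root-to-leaf path with p <= v <= q (go left if both < v, right if both > v).
Walk from root:
  at 1: 1 <= 1 <= 39, this is the LCA
LCA = 1


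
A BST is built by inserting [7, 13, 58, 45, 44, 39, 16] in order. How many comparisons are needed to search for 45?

Search path for 45: 7 -> 13 -> 58 -> 45
Found: True
Comparisons: 4


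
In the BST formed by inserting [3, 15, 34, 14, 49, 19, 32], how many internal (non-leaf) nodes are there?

Tree built from: [3, 15, 34, 14, 49, 19, 32]
Tree (level-order array): [3, None, 15, 14, 34, None, None, 19, 49, None, 32]
Rule: An internal node has at least one child.
Per-node child counts:
  node 3: 1 child(ren)
  node 15: 2 child(ren)
  node 14: 0 child(ren)
  node 34: 2 child(ren)
  node 19: 1 child(ren)
  node 32: 0 child(ren)
  node 49: 0 child(ren)
Matching nodes: [3, 15, 34, 19]
Count of internal (non-leaf) nodes: 4


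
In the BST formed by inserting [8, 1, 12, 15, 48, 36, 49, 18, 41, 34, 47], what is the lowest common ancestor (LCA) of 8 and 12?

Tree insertion order: [8, 1, 12, 15, 48, 36, 49, 18, 41, 34, 47]
Tree (level-order array): [8, 1, 12, None, None, None, 15, None, 48, 36, 49, 18, 41, None, None, None, 34, None, 47]
In a BST, the LCA of p=8, q=12 is the first node v on the
root-to-leaf path with p <= v <= q (go left if both < v, right if both > v).
Walk from root:
  at 8: 8 <= 8 <= 12, this is the LCA
LCA = 8


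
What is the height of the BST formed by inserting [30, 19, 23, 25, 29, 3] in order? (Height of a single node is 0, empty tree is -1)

Insertion order: [30, 19, 23, 25, 29, 3]
Tree (level-order array): [30, 19, None, 3, 23, None, None, None, 25, None, 29]
Compute height bottom-up (empty subtree = -1):
  height(3) = 1 + max(-1, -1) = 0
  height(29) = 1 + max(-1, -1) = 0
  height(25) = 1 + max(-1, 0) = 1
  height(23) = 1 + max(-1, 1) = 2
  height(19) = 1 + max(0, 2) = 3
  height(30) = 1 + max(3, -1) = 4
Height = 4


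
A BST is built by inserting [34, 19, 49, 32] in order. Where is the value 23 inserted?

Starting tree (level order): [34, 19, 49, None, 32]
Insertion path: 34 -> 19 -> 32
Result: insert 23 as left child of 32
Final tree (level order): [34, 19, 49, None, 32, None, None, 23]


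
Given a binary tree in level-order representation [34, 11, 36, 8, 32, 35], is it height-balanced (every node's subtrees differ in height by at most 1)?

Tree (level-order array): [34, 11, 36, 8, 32, 35]
Definition: a tree is height-balanced if, at every node, |h(left) - h(right)| <= 1 (empty subtree has height -1).
Bottom-up per-node check:
  node 8: h_left=-1, h_right=-1, diff=0 [OK], height=0
  node 32: h_left=-1, h_right=-1, diff=0 [OK], height=0
  node 11: h_left=0, h_right=0, diff=0 [OK], height=1
  node 35: h_left=-1, h_right=-1, diff=0 [OK], height=0
  node 36: h_left=0, h_right=-1, diff=1 [OK], height=1
  node 34: h_left=1, h_right=1, diff=0 [OK], height=2
All nodes satisfy the balance condition.
Result: Balanced


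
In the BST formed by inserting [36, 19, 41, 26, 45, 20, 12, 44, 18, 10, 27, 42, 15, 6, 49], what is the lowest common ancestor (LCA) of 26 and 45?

Tree insertion order: [36, 19, 41, 26, 45, 20, 12, 44, 18, 10, 27, 42, 15, 6, 49]
Tree (level-order array): [36, 19, 41, 12, 26, None, 45, 10, 18, 20, 27, 44, 49, 6, None, 15, None, None, None, None, None, 42]
In a BST, the LCA of p=26, q=45 is the first node v on the
root-to-leaf path with p <= v <= q (go left if both < v, right if both > v).
Walk from root:
  at 36: 26 <= 36 <= 45, this is the LCA
LCA = 36


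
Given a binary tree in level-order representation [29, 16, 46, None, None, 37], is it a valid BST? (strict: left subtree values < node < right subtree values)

Level-order array: [29, 16, 46, None, None, 37]
Validate using subtree bounds (lo, hi): at each node, require lo < value < hi,
then recurse left with hi=value and right with lo=value.
Preorder trace (stopping at first violation):
  at node 29 with bounds (-inf, +inf): OK
  at node 16 with bounds (-inf, 29): OK
  at node 46 with bounds (29, +inf): OK
  at node 37 with bounds (29, 46): OK
No violation found at any node.
Result: Valid BST


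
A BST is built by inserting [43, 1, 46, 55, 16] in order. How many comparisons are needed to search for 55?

Search path for 55: 43 -> 46 -> 55
Found: True
Comparisons: 3


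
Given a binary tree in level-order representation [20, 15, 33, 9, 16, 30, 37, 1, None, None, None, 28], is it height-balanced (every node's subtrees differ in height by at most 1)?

Tree (level-order array): [20, 15, 33, 9, 16, 30, 37, 1, None, None, None, 28]
Definition: a tree is height-balanced if, at every node, |h(left) - h(right)| <= 1 (empty subtree has height -1).
Bottom-up per-node check:
  node 1: h_left=-1, h_right=-1, diff=0 [OK], height=0
  node 9: h_left=0, h_right=-1, diff=1 [OK], height=1
  node 16: h_left=-1, h_right=-1, diff=0 [OK], height=0
  node 15: h_left=1, h_right=0, diff=1 [OK], height=2
  node 28: h_left=-1, h_right=-1, diff=0 [OK], height=0
  node 30: h_left=0, h_right=-1, diff=1 [OK], height=1
  node 37: h_left=-1, h_right=-1, diff=0 [OK], height=0
  node 33: h_left=1, h_right=0, diff=1 [OK], height=2
  node 20: h_left=2, h_right=2, diff=0 [OK], height=3
All nodes satisfy the balance condition.
Result: Balanced


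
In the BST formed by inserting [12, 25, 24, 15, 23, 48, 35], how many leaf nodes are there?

Tree built from: [12, 25, 24, 15, 23, 48, 35]
Tree (level-order array): [12, None, 25, 24, 48, 15, None, 35, None, None, 23]
Rule: A leaf has 0 children.
Per-node child counts:
  node 12: 1 child(ren)
  node 25: 2 child(ren)
  node 24: 1 child(ren)
  node 15: 1 child(ren)
  node 23: 0 child(ren)
  node 48: 1 child(ren)
  node 35: 0 child(ren)
Matching nodes: [23, 35]
Count of leaf nodes: 2


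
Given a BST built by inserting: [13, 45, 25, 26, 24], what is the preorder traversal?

Tree insertion order: [13, 45, 25, 26, 24]
Tree (level-order array): [13, None, 45, 25, None, 24, 26]
Preorder traversal: [13, 45, 25, 24, 26]


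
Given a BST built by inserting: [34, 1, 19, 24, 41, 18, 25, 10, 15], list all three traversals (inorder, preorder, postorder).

Tree insertion order: [34, 1, 19, 24, 41, 18, 25, 10, 15]
Tree (level-order array): [34, 1, 41, None, 19, None, None, 18, 24, 10, None, None, 25, None, 15]
Inorder (L, root, R): [1, 10, 15, 18, 19, 24, 25, 34, 41]
Preorder (root, L, R): [34, 1, 19, 18, 10, 15, 24, 25, 41]
Postorder (L, R, root): [15, 10, 18, 25, 24, 19, 1, 41, 34]


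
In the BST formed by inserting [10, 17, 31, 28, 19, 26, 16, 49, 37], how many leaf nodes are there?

Tree built from: [10, 17, 31, 28, 19, 26, 16, 49, 37]
Tree (level-order array): [10, None, 17, 16, 31, None, None, 28, 49, 19, None, 37, None, None, 26]
Rule: A leaf has 0 children.
Per-node child counts:
  node 10: 1 child(ren)
  node 17: 2 child(ren)
  node 16: 0 child(ren)
  node 31: 2 child(ren)
  node 28: 1 child(ren)
  node 19: 1 child(ren)
  node 26: 0 child(ren)
  node 49: 1 child(ren)
  node 37: 0 child(ren)
Matching nodes: [16, 26, 37]
Count of leaf nodes: 3


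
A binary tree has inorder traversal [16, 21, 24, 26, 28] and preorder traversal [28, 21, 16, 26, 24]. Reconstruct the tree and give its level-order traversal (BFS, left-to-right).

Inorder:  [16, 21, 24, 26, 28]
Preorder: [28, 21, 16, 26, 24]
Algorithm: preorder visits root first, so consume preorder in order;
for each root, split the current inorder slice at that value into
left-subtree inorder and right-subtree inorder, then recurse.
Recursive splits:
  root=28; inorder splits into left=[16, 21, 24, 26], right=[]
  root=21; inorder splits into left=[16], right=[24, 26]
  root=16; inorder splits into left=[], right=[]
  root=26; inorder splits into left=[24], right=[]
  root=24; inorder splits into left=[], right=[]
Reconstructed level-order: [28, 21, 16, 26, 24]


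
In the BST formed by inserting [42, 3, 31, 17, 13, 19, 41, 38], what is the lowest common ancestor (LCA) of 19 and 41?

Tree insertion order: [42, 3, 31, 17, 13, 19, 41, 38]
Tree (level-order array): [42, 3, None, None, 31, 17, 41, 13, 19, 38]
In a BST, the LCA of p=19, q=41 is the first node v on the
root-to-leaf path with p <= v <= q (go left if both < v, right if both > v).
Walk from root:
  at 42: both 19 and 41 < 42, go left
  at 3: both 19 and 41 > 3, go right
  at 31: 19 <= 31 <= 41, this is the LCA
LCA = 31


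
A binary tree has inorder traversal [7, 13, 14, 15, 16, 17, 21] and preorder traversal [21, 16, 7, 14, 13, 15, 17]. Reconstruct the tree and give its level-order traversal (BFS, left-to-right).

Inorder:  [7, 13, 14, 15, 16, 17, 21]
Preorder: [21, 16, 7, 14, 13, 15, 17]
Algorithm: preorder visits root first, so consume preorder in order;
for each root, split the current inorder slice at that value into
left-subtree inorder and right-subtree inorder, then recurse.
Recursive splits:
  root=21; inorder splits into left=[7, 13, 14, 15, 16, 17], right=[]
  root=16; inorder splits into left=[7, 13, 14, 15], right=[17]
  root=7; inorder splits into left=[], right=[13, 14, 15]
  root=14; inorder splits into left=[13], right=[15]
  root=13; inorder splits into left=[], right=[]
  root=15; inorder splits into left=[], right=[]
  root=17; inorder splits into left=[], right=[]
Reconstructed level-order: [21, 16, 7, 17, 14, 13, 15]


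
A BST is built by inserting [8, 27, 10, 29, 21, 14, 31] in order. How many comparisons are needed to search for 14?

Search path for 14: 8 -> 27 -> 10 -> 21 -> 14
Found: True
Comparisons: 5


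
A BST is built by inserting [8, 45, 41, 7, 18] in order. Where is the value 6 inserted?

Starting tree (level order): [8, 7, 45, None, None, 41, None, 18]
Insertion path: 8 -> 7
Result: insert 6 as left child of 7
Final tree (level order): [8, 7, 45, 6, None, 41, None, None, None, 18]


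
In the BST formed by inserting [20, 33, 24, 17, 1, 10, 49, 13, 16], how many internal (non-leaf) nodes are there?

Tree built from: [20, 33, 24, 17, 1, 10, 49, 13, 16]
Tree (level-order array): [20, 17, 33, 1, None, 24, 49, None, 10, None, None, None, None, None, 13, None, 16]
Rule: An internal node has at least one child.
Per-node child counts:
  node 20: 2 child(ren)
  node 17: 1 child(ren)
  node 1: 1 child(ren)
  node 10: 1 child(ren)
  node 13: 1 child(ren)
  node 16: 0 child(ren)
  node 33: 2 child(ren)
  node 24: 0 child(ren)
  node 49: 0 child(ren)
Matching nodes: [20, 17, 1, 10, 13, 33]
Count of internal (non-leaf) nodes: 6


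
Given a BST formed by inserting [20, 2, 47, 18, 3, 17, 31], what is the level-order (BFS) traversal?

Tree insertion order: [20, 2, 47, 18, 3, 17, 31]
Tree (level-order array): [20, 2, 47, None, 18, 31, None, 3, None, None, None, None, 17]
BFS from the root, enqueuing left then right child of each popped node:
  queue [20] -> pop 20, enqueue [2, 47], visited so far: [20]
  queue [2, 47] -> pop 2, enqueue [18], visited so far: [20, 2]
  queue [47, 18] -> pop 47, enqueue [31], visited so far: [20, 2, 47]
  queue [18, 31] -> pop 18, enqueue [3], visited so far: [20, 2, 47, 18]
  queue [31, 3] -> pop 31, enqueue [none], visited so far: [20, 2, 47, 18, 31]
  queue [3] -> pop 3, enqueue [17], visited so far: [20, 2, 47, 18, 31, 3]
  queue [17] -> pop 17, enqueue [none], visited so far: [20, 2, 47, 18, 31, 3, 17]
Result: [20, 2, 47, 18, 31, 3, 17]


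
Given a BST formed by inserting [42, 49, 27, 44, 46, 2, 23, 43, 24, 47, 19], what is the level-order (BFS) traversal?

Tree insertion order: [42, 49, 27, 44, 46, 2, 23, 43, 24, 47, 19]
Tree (level-order array): [42, 27, 49, 2, None, 44, None, None, 23, 43, 46, 19, 24, None, None, None, 47]
BFS from the root, enqueuing left then right child of each popped node:
  queue [42] -> pop 42, enqueue [27, 49], visited so far: [42]
  queue [27, 49] -> pop 27, enqueue [2], visited so far: [42, 27]
  queue [49, 2] -> pop 49, enqueue [44], visited so far: [42, 27, 49]
  queue [2, 44] -> pop 2, enqueue [23], visited so far: [42, 27, 49, 2]
  queue [44, 23] -> pop 44, enqueue [43, 46], visited so far: [42, 27, 49, 2, 44]
  queue [23, 43, 46] -> pop 23, enqueue [19, 24], visited so far: [42, 27, 49, 2, 44, 23]
  queue [43, 46, 19, 24] -> pop 43, enqueue [none], visited so far: [42, 27, 49, 2, 44, 23, 43]
  queue [46, 19, 24] -> pop 46, enqueue [47], visited so far: [42, 27, 49, 2, 44, 23, 43, 46]
  queue [19, 24, 47] -> pop 19, enqueue [none], visited so far: [42, 27, 49, 2, 44, 23, 43, 46, 19]
  queue [24, 47] -> pop 24, enqueue [none], visited so far: [42, 27, 49, 2, 44, 23, 43, 46, 19, 24]
  queue [47] -> pop 47, enqueue [none], visited so far: [42, 27, 49, 2, 44, 23, 43, 46, 19, 24, 47]
Result: [42, 27, 49, 2, 44, 23, 43, 46, 19, 24, 47]


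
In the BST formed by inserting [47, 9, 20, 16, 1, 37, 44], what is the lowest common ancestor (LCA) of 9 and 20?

Tree insertion order: [47, 9, 20, 16, 1, 37, 44]
Tree (level-order array): [47, 9, None, 1, 20, None, None, 16, 37, None, None, None, 44]
In a BST, the LCA of p=9, q=20 is the first node v on the
root-to-leaf path with p <= v <= q (go left if both < v, right if both > v).
Walk from root:
  at 47: both 9 and 20 < 47, go left
  at 9: 9 <= 9 <= 20, this is the LCA
LCA = 9


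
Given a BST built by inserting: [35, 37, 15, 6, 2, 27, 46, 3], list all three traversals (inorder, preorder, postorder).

Tree insertion order: [35, 37, 15, 6, 2, 27, 46, 3]
Tree (level-order array): [35, 15, 37, 6, 27, None, 46, 2, None, None, None, None, None, None, 3]
Inorder (L, root, R): [2, 3, 6, 15, 27, 35, 37, 46]
Preorder (root, L, R): [35, 15, 6, 2, 3, 27, 37, 46]
Postorder (L, R, root): [3, 2, 6, 27, 15, 46, 37, 35]


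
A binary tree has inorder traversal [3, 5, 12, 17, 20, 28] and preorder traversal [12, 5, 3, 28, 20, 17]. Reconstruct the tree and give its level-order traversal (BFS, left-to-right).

Inorder:  [3, 5, 12, 17, 20, 28]
Preorder: [12, 5, 3, 28, 20, 17]
Algorithm: preorder visits root first, so consume preorder in order;
for each root, split the current inorder slice at that value into
left-subtree inorder and right-subtree inorder, then recurse.
Recursive splits:
  root=12; inorder splits into left=[3, 5], right=[17, 20, 28]
  root=5; inorder splits into left=[3], right=[]
  root=3; inorder splits into left=[], right=[]
  root=28; inorder splits into left=[17, 20], right=[]
  root=20; inorder splits into left=[17], right=[]
  root=17; inorder splits into left=[], right=[]
Reconstructed level-order: [12, 5, 28, 3, 20, 17]


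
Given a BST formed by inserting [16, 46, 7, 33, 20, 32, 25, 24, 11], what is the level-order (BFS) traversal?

Tree insertion order: [16, 46, 7, 33, 20, 32, 25, 24, 11]
Tree (level-order array): [16, 7, 46, None, 11, 33, None, None, None, 20, None, None, 32, 25, None, 24]
BFS from the root, enqueuing left then right child of each popped node:
  queue [16] -> pop 16, enqueue [7, 46], visited so far: [16]
  queue [7, 46] -> pop 7, enqueue [11], visited so far: [16, 7]
  queue [46, 11] -> pop 46, enqueue [33], visited so far: [16, 7, 46]
  queue [11, 33] -> pop 11, enqueue [none], visited so far: [16, 7, 46, 11]
  queue [33] -> pop 33, enqueue [20], visited so far: [16, 7, 46, 11, 33]
  queue [20] -> pop 20, enqueue [32], visited so far: [16, 7, 46, 11, 33, 20]
  queue [32] -> pop 32, enqueue [25], visited so far: [16, 7, 46, 11, 33, 20, 32]
  queue [25] -> pop 25, enqueue [24], visited so far: [16, 7, 46, 11, 33, 20, 32, 25]
  queue [24] -> pop 24, enqueue [none], visited so far: [16, 7, 46, 11, 33, 20, 32, 25, 24]
Result: [16, 7, 46, 11, 33, 20, 32, 25, 24]


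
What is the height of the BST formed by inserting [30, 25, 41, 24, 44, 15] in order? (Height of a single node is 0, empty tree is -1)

Insertion order: [30, 25, 41, 24, 44, 15]
Tree (level-order array): [30, 25, 41, 24, None, None, 44, 15]
Compute height bottom-up (empty subtree = -1):
  height(15) = 1 + max(-1, -1) = 0
  height(24) = 1 + max(0, -1) = 1
  height(25) = 1 + max(1, -1) = 2
  height(44) = 1 + max(-1, -1) = 0
  height(41) = 1 + max(-1, 0) = 1
  height(30) = 1 + max(2, 1) = 3
Height = 3


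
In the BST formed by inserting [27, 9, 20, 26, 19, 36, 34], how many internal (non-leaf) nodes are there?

Tree built from: [27, 9, 20, 26, 19, 36, 34]
Tree (level-order array): [27, 9, 36, None, 20, 34, None, 19, 26]
Rule: An internal node has at least one child.
Per-node child counts:
  node 27: 2 child(ren)
  node 9: 1 child(ren)
  node 20: 2 child(ren)
  node 19: 0 child(ren)
  node 26: 0 child(ren)
  node 36: 1 child(ren)
  node 34: 0 child(ren)
Matching nodes: [27, 9, 20, 36]
Count of internal (non-leaf) nodes: 4


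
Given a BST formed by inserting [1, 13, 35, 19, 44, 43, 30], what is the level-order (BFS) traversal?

Tree insertion order: [1, 13, 35, 19, 44, 43, 30]
Tree (level-order array): [1, None, 13, None, 35, 19, 44, None, 30, 43]
BFS from the root, enqueuing left then right child of each popped node:
  queue [1] -> pop 1, enqueue [13], visited so far: [1]
  queue [13] -> pop 13, enqueue [35], visited so far: [1, 13]
  queue [35] -> pop 35, enqueue [19, 44], visited so far: [1, 13, 35]
  queue [19, 44] -> pop 19, enqueue [30], visited so far: [1, 13, 35, 19]
  queue [44, 30] -> pop 44, enqueue [43], visited so far: [1, 13, 35, 19, 44]
  queue [30, 43] -> pop 30, enqueue [none], visited so far: [1, 13, 35, 19, 44, 30]
  queue [43] -> pop 43, enqueue [none], visited so far: [1, 13, 35, 19, 44, 30, 43]
Result: [1, 13, 35, 19, 44, 30, 43]


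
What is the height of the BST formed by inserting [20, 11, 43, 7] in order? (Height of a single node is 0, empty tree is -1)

Insertion order: [20, 11, 43, 7]
Tree (level-order array): [20, 11, 43, 7]
Compute height bottom-up (empty subtree = -1):
  height(7) = 1 + max(-1, -1) = 0
  height(11) = 1 + max(0, -1) = 1
  height(43) = 1 + max(-1, -1) = 0
  height(20) = 1 + max(1, 0) = 2
Height = 2


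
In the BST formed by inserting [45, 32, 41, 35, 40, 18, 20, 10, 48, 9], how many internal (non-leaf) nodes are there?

Tree built from: [45, 32, 41, 35, 40, 18, 20, 10, 48, 9]
Tree (level-order array): [45, 32, 48, 18, 41, None, None, 10, 20, 35, None, 9, None, None, None, None, 40]
Rule: An internal node has at least one child.
Per-node child counts:
  node 45: 2 child(ren)
  node 32: 2 child(ren)
  node 18: 2 child(ren)
  node 10: 1 child(ren)
  node 9: 0 child(ren)
  node 20: 0 child(ren)
  node 41: 1 child(ren)
  node 35: 1 child(ren)
  node 40: 0 child(ren)
  node 48: 0 child(ren)
Matching nodes: [45, 32, 18, 10, 41, 35]
Count of internal (non-leaf) nodes: 6


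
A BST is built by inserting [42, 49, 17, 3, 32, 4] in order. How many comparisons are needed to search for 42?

Search path for 42: 42
Found: True
Comparisons: 1


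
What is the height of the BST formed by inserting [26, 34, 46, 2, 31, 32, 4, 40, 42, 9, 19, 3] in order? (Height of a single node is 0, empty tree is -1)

Insertion order: [26, 34, 46, 2, 31, 32, 4, 40, 42, 9, 19, 3]
Tree (level-order array): [26, 2, 34, None, 4, 31, 46, 3, 9, None, 32, 40, None, None, None, None, 19, None, None, None, 42]
Compute height bottom-up (empty subtree = -1):
  height(3) = 1 + max(-1, -1) = 0
  height(19) = 1 + max(-1, -1) = 0
  height(9) = 1 + max(-1, 0) = 1
  height(4) = 1 + max(0, 1) = 2
  height(2) = 1 + max(-1, 2) = 3
  height(32) = 1 + max(-1, -1) = 0
  height(31) = 1 + max(-1, 0) = 1
  height(42) = 1 + max(-1, -1) = 0
  height(40) = 1 + max(-1, 0) = 1
  height(46) = 1 + max(1, -1) = 2
  height(34) = 1 + max(1, 2) = 3
  height(26) = 1 + max(3, 3) = 4
Height = 4


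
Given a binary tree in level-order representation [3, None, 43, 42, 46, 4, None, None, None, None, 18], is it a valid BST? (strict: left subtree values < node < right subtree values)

Level-order array: [3, None, 43, 42, 46, 4, None, None, None, None, 18]
Validate using subtree bounds (lo, hi): at each node, require lo < value < hi,
then recurse left with hi=value and right with lo=value.
Preorder trace (stopping at first violation):
  at node 3 with bounds (-inf, +inf): OK
  at node 43 with bounds (3, +inf): OK
  at node 42 with bounds (3, 43): OK
  at node 4 with bounds (3, 42): OK
  at node 18 with bounds (4, 42): OK
  at node 46 with bounds (43, +inf): OK
No violation found at any node.
Result: Valid BST


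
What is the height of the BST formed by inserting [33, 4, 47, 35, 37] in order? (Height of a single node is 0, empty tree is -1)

Insertion order: [33, 4, 47, 35, 37]
Tree (level-order array): [33, 4, 47, None, None, 35, None, None, 37]
Compute height bottom-up (empty subtree = -1):
  height(4) = 1 + max(-1, -1) = 0
  height(37) = 1 + max(-1, -1) = 0
  height(35) = 1 + max(-1, 0) = 1
  height(47) = 1 + max(1, -1) = 2
  height(33) = 1 + max(0, 2) = 3
Height = 3


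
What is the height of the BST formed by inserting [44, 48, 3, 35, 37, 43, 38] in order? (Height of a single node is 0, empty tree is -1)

Insertion order: [44, 48, 3, 35, 37, 43, 38]
Tree (level-order array): [44, 3, 48, None, 35, None, None, None, 37, None, 43, 38]
Compute height bottom-up (empty subtree = -1):
  height(38) = 1 + max(-1, -1) = 0
  height(43) = 1 + max(0, -1) = 1
  height(37) = 1 + max(-1, 1) = 2
  height(35) = 1 + max(-1, 2) = 3
  height(3) = 1 + max(-1, 3) = 4
  height(48) = 1 + max(-1, -1) = 0
  height(44) = 1 + max(4, 0) = 5
Height = 5


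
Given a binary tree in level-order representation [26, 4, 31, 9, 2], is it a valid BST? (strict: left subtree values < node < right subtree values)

Level-order array: [26, 4, 31, 9, 2]
Validate using subtree bounds (lo, hi): at each node, require lo < value < hi,
then recurse left with hi=value and right with lo=value.
Preorder trace (stopping at first violation):
  at node 26 with bounds (-inf, +inf): OK
  at node 4 with bounds (-inf, 26): OK
  at node 9 with bounds (-inf, 4): VIOLATION
Node 9 violates its bound: not (-inf < 9 < 4).
Result: Not a valid BST


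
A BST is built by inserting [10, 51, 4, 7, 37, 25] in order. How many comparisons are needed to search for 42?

Search path for 42: 10 -> 51 -> 37
Found: False
Comparisons: 3


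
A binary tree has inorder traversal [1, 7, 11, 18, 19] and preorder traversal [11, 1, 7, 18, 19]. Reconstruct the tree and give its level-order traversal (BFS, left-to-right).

Inorder:  [1, 7, 11, 18, 19]
Preorder: [11, 1, 7, 18, 19]
Algorithm: preorder visits root first, so consume preorder in order;
for each root, split the current inorder slice at that value into
left-subtree inorder and right-subtree inorder, then recurse.
Recursive splits:
  root=11; inorder splits into left=[1, 7], right=[18, 19]
  root=1; inorder splits into left=[], right=[7]
  root=7; inorder splits into left=[], right=[]
  root=18; inorder splits into left=[], right=[19]
  root=19; inorder splits into left=[], right=[]
Reconstructed level-order: [11, 1, 18, 7, 19]


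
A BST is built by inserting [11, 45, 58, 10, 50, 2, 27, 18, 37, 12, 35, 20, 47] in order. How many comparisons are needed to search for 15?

Search path for 15: 11 -> 45 -> 27 -> 18 -> 12
Found: False
Comparisons: 5


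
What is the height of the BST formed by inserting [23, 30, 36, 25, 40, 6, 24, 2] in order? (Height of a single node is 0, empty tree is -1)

Insertion order: [23, 30, 36, 25, 40, 6, 24, 2]
Tree (level-order array): [23, 6, 30, 2, None, 25, 36, None, None, 24, None, None, 40]
Compute height bottom-up (empty subtree = -1):
  height(2) = 1 + max(-1, -1) = 0
  height(6) = 1 + max(0, -1) = 1
  height(24) = 1 + max(-1, -1) = 0
  height(25) = 1 + max(0, -1) = 1
  height(40) = 1 + max(-1, -1) = 0
  height(36) = 1 + max(-1, 0) = 1
  height(30) = 1 + max(1, 1) = 2
  height(23) = 1 + max(1, 2) = 3
Height = 3


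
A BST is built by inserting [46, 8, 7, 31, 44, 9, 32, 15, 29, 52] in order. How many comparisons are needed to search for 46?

Search path for 46: 46
Found: True
Comparisons: 1


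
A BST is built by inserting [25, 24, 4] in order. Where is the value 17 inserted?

Starting tree (level order): [25, 24, None, 4]
Insertion path: 25 -> 24 -> 4
Result: insert 17 as right child of 4
Final tree (level order): [25, 24, None, 4, None, None, 17]


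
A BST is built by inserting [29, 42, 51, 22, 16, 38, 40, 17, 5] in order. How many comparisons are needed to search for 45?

Search path for 45: 29 -> 42 -> 51
Found: False
Comparisons: 3


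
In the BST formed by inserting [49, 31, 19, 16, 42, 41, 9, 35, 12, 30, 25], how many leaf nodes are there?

Tree built from: [49, 31, 19, 16, 42, 41, 9, 35, 12, 30, 25]
Tree (level-order array): [49, 31, None, 19, 42, 16, 30, 41, None, 9, None, 25, None, 35, None, None, 12]
Rule: A leaf has 0 children.
Per-node child counts:
  node 49: 1 child(ren)
  node 31: 2 child(ren)
  node 19: 2 child(ren)
  node 16: 1 child(ren)
  node 9: 1 child(ren)
  node 12: 0 child(ren)
  node 30: 1 child(ren)
  node 25: 0 child(ren)
  node 42: 1 child(ren)
  node 41: 1 child(ren)
  node 35: 0 child(ren)
Matching nodes: [12, 25, 35]
Count of leaf nodes: 3


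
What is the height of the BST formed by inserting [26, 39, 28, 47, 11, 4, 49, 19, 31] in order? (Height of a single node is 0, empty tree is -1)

Insertion order: [26, 39, 28, 47, 11, 4, 49, 19, 31]
Tree (level-order array): [26, 11, 39, 4, 19, 28, 47, None, None, None, None, None, 31, None, 49]
Compute height bottom-up (empty subtree = -1):
  height(4) = 1 + max(-1, -1) = 0
  height(19) = 1 + max(-1, -1) = 0
  height(11) = 1 + max(0, 0) = 1
  height(31) = 1 + max(-1, -1) = 0
  height(28) = 1 + max(-1, 0) = 1
  height(49) = 1 + max(-1, -1) = 0
  height(47) = 1 + max(-1, 0) = 1
  height(39) = 1 + max(1, 1) = 2
  height(26) = 1 + max(1, 2) = 3
Height = 3


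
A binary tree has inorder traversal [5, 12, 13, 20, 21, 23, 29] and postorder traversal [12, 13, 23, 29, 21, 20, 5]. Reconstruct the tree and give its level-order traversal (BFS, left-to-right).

Inorder:   [5, 12, 13, 20, 21, 23, 29]
Postorder: [12, 13, 23, 29, 21, 20, 5]
Algorithm: postorder visits root last, so walk postorder right-to-left;
each value is the root of the current inorder slice — split it at that
value, recurse on the right subtree first, then the left.
Recursive splits:
  root=5; inorder splits into left=[], right=[12, 13, 20, 21, 23, 29]
  root=20; inorder splits into left=[12, 13], right=[21, 23, 29]
  root=21; inorder splits into left=[], right=[23, 29]
  root=29; inorder splits into left=[23], right=[]
  root=23; inorder splits into left=[], right=[]
  root=13; inorder splits into left=[12], right=[]
  root=12; inorder splits into left=[], right=[]
Reconstructed level-order: [5, 20, 13, 21, 12, 29, 23]
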